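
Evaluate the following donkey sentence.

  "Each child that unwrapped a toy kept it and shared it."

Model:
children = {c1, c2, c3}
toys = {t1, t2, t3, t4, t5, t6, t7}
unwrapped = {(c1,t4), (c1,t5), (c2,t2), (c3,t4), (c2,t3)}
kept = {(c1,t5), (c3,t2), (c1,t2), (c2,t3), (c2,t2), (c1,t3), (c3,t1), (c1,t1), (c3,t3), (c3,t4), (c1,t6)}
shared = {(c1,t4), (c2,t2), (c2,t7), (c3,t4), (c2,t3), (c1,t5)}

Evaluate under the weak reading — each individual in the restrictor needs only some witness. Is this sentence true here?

"it" takes "a toy" as antecedent — a donkey pronoun bound across the clause boundary.
Weak reading: every child c with some unwrapped-toy has at least one unwrapped-toy t such that kept(c,t) ∧ shared(c,t).
Per child: c1:✓  c2:✓  c3:✓
Every child in the restrictor has a witness.

True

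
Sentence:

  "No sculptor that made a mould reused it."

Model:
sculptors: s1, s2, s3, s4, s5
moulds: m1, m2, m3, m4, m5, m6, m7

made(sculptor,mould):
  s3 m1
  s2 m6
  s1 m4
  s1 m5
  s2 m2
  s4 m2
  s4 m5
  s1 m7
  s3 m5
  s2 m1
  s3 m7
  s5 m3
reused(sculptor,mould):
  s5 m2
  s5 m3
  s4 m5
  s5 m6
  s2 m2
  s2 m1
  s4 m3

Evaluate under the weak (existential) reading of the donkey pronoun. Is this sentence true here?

"it" takes "a mould" as antecedent — a donkey pronoun bound across the clause boundary.
Truth condition: for no (s,m) with made(s,m) does reused(s,m) hold.
Restrictor pairs — does the scope hold? (s1,m4):fails  (s1,m5):fails  (s1,m7):fails  (s2,m1):holds  (s2,m2):holds  (s2,m6):fails  (s3,m1):fails  (s3,m5):fails  (s3,m7):fails  (s4,m2):fails  (s4,m5):holds  (s5,m3):holds
Scope holds for 4 pair(s), so the sentence is false.

False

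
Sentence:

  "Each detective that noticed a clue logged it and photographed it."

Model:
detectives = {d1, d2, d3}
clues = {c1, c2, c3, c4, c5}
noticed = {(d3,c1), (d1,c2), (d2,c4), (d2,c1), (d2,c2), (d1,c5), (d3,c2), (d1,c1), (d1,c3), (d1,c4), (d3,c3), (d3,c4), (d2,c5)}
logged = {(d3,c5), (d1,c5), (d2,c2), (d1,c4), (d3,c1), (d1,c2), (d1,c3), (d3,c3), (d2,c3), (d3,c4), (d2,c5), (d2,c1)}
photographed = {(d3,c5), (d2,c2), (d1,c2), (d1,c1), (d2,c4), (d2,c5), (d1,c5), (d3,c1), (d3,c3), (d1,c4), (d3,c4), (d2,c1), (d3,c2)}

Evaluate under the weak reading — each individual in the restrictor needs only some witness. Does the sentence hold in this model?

"it" takes "a clue" as antecedent — a donkey pronoun bound across the clause boundary.
Weak reading: every detective d with some noticed-clue has at least one noticed-clue c such that logged(d,c) ∧ photographed(d,c).
Per detective: d1:✓  d2:✓  d3:✓
Every detective in the restrictor has a witness.

True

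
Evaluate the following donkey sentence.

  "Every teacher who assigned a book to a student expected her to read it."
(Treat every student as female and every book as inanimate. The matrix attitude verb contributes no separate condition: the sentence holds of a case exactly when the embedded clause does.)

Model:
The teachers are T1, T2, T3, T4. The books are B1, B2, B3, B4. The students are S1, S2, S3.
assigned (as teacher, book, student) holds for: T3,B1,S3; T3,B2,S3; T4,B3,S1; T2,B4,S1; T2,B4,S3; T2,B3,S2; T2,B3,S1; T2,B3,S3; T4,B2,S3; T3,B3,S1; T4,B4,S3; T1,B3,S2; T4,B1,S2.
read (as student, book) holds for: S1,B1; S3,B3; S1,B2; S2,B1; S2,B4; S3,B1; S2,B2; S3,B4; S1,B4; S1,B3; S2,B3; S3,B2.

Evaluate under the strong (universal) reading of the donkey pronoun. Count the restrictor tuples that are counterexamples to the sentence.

0

"her" takes "a student" as antecedent and "it" takes "a book"; both are donkey pronouns co-varying with the restrictor.
Strong reading: for every (t,b,s) with assigned(t,b,s), read(s,b).
Restrictor triples: (T1,B3,S2)→read(S2,B3) ✓  (T2,B3,S1)→read(S1,B3) ✓  (T2,B3,S2)→read(S2,B3) ✓  (T2,B3,S3)→read(S3,B3) ✓  (T2,B4,S1)→read(S1,B4) ✓  (T2,B4,S3)→read(S3,B4) ✓  (T3,B1,S3)→read(S3,B1) ✓  (T3,B2,S3)→read(S3,B2) ✓  (T3,B3,S1)→read(S1,B3) ✓  (T4,B1,S2)→read(S2,B1) ✓  (T4,B2,S3)→read(S3,B2) ✓  (T4,B3,S1)→read(S1,B3) ✓  (T4,B4,S3)→read(S3,B4) ✓
Counterexamples (restrictor triples failing the scope): 0.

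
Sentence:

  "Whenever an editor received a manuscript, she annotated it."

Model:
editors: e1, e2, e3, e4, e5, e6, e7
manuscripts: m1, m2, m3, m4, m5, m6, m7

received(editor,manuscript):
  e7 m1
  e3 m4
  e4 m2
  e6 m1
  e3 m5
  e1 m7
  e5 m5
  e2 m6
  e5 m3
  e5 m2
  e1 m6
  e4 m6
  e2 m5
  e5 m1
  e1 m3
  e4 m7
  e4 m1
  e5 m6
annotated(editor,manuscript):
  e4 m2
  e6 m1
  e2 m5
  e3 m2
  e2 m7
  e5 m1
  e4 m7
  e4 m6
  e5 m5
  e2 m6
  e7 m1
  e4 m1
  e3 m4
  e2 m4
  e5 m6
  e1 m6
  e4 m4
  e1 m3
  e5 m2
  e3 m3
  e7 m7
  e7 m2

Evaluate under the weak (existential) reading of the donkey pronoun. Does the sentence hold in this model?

True

"it" takes "a manuscript" as antecedent — a donkey pronoun bound across the clause boundary.
Weak reading: every editor e with some received-manuscript has at least one received-manuscript m such that annotated(e,m).
Per editor: e1:✓  e2:✓  e3:✓  e4:✓  e5:✓  e6:✓  e7:✓
Every editor in the restrictor has a witness.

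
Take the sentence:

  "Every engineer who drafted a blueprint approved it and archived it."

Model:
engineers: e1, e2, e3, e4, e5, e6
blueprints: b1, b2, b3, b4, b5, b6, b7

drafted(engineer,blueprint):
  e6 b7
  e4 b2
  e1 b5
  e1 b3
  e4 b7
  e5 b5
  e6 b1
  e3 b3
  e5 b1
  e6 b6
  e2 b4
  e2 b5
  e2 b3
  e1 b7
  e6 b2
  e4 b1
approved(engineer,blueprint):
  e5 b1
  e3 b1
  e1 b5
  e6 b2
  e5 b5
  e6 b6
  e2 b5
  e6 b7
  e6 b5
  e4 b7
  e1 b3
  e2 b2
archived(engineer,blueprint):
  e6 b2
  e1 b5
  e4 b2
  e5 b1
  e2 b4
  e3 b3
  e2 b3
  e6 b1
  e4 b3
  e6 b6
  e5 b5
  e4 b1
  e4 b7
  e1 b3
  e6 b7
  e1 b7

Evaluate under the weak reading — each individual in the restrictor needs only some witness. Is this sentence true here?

"it" takes "a blueprint" as antecedent — a donkey pronoun bound across the clause boundary.
Weak reading: every engineer e with some drafted-blueprint has at least one drafted-blueprint b such that approved(e,b) ∧ archived(e,b).
Per engineer: e1:✓  e2:✗  e3:✗  e4:✓  e5:✓  e6:✓
e2 has no witness among its drafted-blueprints.

False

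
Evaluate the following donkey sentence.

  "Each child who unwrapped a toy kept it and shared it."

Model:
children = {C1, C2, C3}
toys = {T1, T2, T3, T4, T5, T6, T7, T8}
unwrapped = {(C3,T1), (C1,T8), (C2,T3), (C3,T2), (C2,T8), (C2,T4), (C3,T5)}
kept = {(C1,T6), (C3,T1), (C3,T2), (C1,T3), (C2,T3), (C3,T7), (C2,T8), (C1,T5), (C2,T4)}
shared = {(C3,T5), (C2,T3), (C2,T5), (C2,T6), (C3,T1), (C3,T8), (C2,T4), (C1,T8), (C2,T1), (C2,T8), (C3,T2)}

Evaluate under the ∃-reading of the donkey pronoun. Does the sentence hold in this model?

"it" takes "a toy" as antecedent — a donkey pronoun bound across the clause boundary.
Weak reading: every child c with some unwrapped-toy has at least one unwrapped-toy t such that kept(c,t) ∧ shared(c,t).
Per child: C1:✗  C2:✓  C3:✓
C1 has no witness among its unwrapped-toys.

False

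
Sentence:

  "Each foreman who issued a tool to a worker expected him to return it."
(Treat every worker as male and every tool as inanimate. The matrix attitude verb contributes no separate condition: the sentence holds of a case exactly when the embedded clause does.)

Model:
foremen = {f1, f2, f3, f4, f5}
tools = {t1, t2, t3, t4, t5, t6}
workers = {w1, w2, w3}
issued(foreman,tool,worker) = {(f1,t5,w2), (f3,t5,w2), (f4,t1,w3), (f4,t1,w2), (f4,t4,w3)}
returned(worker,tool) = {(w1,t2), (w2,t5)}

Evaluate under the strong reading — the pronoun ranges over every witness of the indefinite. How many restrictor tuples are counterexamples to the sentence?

"him" takes "a worker" as antecedent and "it" takes "a tool"; both are donkey pronouns co-varying with the restrictor.
Strong reading: for every (f,t,w) with issued(f,t,w), returned(w,t).
Restrictor triples: (f1,t5,w2)→returned(w2,t5) ✓  (f3,t5,w2)→returned(w2,t5) ✓  (f4,t1,w2)→returned(w2,t1) ✗  (f4,t1,w3)→returned(w3,t1) ✗  (f4,t4,w3)→returned(w3,t4) ✗
Counterexamples (restrictor triples failing the scope): 3.

3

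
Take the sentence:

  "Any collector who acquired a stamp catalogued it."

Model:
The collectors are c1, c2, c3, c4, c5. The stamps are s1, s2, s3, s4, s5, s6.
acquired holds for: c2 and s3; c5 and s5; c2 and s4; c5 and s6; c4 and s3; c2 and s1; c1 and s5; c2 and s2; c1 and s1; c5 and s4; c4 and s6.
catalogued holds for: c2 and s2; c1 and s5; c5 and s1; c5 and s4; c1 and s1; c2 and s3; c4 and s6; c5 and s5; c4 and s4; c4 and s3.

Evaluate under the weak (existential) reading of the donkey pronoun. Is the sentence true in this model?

True

"it" takes "a stamp" as antecedent — a donkey pronoun bound across the clause boundary.
Weak reading: every collector c with some acquired-stamp has at least one acquired-stamp s such that catalogued(c,s).
Per collector: c1:✓  c2:✓  c4:✓  c5:✓
Every collector in the restrictor has a witness.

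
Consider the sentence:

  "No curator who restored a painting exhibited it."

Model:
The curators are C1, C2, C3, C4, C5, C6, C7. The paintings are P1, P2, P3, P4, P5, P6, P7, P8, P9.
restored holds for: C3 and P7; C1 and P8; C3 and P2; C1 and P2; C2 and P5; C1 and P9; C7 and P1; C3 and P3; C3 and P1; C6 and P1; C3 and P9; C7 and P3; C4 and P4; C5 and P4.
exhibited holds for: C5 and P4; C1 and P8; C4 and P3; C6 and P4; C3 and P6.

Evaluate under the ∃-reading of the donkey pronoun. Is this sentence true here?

False

"it" takes "a painting" as antecedent — a donkey pronoun bound across the clause boundary.
Truth condition: for no (c,p) with restored(c,p) does exhibited(c,p) hold.
Restrictor pairs — does the scope hold? (C1,P2):fails  (C1,P8):holds  (C1,P9):fails  (C2,P5):fails  (C3,P1):fails  (C3,P2):fails  (C3,P3):fails  (C3,P7):fails  (C3,P9):fails  (C4,P4):fails  (C5,P4):holds  (C6,P1):fails  (C7,P1):fails  (C7,P3):fails
Scope holds for 2 pair(s), so the sentence is false.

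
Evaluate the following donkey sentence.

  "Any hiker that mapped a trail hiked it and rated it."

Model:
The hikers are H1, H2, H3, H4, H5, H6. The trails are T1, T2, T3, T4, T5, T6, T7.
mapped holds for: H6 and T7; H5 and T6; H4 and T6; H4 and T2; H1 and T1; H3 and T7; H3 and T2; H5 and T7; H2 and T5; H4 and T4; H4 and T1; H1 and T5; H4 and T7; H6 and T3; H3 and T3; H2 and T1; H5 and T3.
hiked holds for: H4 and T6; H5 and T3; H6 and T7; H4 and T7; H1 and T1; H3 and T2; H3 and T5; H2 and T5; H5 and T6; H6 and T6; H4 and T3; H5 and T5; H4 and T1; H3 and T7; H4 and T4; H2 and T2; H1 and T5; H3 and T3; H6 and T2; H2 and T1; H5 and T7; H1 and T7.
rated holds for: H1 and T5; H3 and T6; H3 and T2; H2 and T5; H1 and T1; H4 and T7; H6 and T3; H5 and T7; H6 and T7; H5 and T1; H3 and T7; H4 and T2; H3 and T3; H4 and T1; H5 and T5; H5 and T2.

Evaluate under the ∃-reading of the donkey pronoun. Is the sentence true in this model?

True

"it" takes "a trail" as antecedent — a donkey pronoun bound across the clause boundary.
Weak reading: every hiker h with some mapped-trail has at least one mapped-trail t such that hiked(h,t) ∧ rated(h,t).
Per hiker: H1:✓  H2:✓  H3:✓  H4:✓  H5:✓  H6:✓
Every hiker in the restrictor has a witness.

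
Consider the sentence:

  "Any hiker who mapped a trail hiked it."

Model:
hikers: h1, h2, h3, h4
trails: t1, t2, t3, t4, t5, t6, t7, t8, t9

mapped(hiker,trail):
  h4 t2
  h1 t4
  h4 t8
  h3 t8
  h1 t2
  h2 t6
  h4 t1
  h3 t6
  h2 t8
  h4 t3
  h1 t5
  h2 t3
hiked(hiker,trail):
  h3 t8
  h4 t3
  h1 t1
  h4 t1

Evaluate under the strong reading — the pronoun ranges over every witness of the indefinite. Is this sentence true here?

False

"it" takes "a trail" as antecedent — a donkey pronoun bound across the clause boundary.
Strong reading: for every (h,t) with mapped(h,t), hiked(h,t).
Restrictor pairs: (h1,t2) ✗  (h1,t4) ✗  (h1,t5) ✗  (h2,t3) ✗  (h2,t6) ✗  (h2,t8) ✗  (h3,t6) ✗  (h3,t8) ✓  (h4,t1) ✓  (h4,t2) ✗  (h4,t3) ✓  (h4,t8) ✗
Counterexample: (h1,t2) is in mapped but fails the scope.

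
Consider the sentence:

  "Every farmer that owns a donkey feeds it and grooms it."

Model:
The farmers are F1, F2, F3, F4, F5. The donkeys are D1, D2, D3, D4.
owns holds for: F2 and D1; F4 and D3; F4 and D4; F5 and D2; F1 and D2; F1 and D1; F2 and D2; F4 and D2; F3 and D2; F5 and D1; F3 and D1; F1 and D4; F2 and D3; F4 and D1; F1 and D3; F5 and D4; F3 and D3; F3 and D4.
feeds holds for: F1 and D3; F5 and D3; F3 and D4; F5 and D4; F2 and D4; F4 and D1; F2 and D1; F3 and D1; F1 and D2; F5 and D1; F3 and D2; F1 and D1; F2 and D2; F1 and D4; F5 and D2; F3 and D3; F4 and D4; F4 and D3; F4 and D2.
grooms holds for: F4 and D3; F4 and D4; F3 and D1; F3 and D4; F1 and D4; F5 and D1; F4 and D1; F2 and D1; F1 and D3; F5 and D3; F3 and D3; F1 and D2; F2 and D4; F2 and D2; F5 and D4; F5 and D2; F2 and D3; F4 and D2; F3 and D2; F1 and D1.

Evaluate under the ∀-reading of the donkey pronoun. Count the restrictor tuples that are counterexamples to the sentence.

1

"it" takes "a donkey" as antecedent — a donkey pronoun bound across the clause boundary.
Strong reading: for every (f,d) with owns(f,d), feeds(f,d) ∧ grooms(f,d).
Restrictor pairs: (F1,D1) ✓  (F1,D2) ✓  (F1,D3) ✓  (F1,D4) ✓  (F2,D1) ✓  (F2,D2) ✓  (F2,D3) ✗  (F3,D1) ✓  (F3,D2) ✓  (F3,D3) ✓  (F3,D4) ✓  (F4,D1) ✓  (F4,D2) ✓  (F4,D3) ✓  (F4,D4) ✓  (F5,D1) ✓  (F5,D2) ✓  (F5,D4) ✓
Counterexamples (restrictor pairs failing the scope): 1.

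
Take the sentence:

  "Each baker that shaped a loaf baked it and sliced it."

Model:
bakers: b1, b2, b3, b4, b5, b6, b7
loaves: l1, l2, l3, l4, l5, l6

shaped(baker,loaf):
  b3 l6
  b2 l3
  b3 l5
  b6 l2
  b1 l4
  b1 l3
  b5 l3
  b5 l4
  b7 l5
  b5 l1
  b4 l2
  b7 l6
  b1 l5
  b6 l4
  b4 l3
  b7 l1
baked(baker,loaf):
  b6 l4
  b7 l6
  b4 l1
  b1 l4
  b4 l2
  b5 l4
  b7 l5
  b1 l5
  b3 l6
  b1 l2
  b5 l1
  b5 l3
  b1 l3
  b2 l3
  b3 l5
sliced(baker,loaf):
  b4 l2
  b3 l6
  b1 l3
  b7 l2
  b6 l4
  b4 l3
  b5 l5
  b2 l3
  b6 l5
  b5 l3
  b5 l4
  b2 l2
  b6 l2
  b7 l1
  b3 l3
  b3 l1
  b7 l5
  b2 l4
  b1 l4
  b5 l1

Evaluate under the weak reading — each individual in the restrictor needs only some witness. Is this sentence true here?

"it" takes "a loaf" as antecedent — a donkey pronoun bound across the clause boundary.
Weak reading: every baker b with some shaped-loaf has at least one shaped-loaf l such that baked(b,l) ∧ sliced(b,l).
Per baker: b1:✓  b2:✓  b3:✓  b4:✓  b5:✓  b6:✓  b7:✓
Every baker in the restrictor has a witness.

True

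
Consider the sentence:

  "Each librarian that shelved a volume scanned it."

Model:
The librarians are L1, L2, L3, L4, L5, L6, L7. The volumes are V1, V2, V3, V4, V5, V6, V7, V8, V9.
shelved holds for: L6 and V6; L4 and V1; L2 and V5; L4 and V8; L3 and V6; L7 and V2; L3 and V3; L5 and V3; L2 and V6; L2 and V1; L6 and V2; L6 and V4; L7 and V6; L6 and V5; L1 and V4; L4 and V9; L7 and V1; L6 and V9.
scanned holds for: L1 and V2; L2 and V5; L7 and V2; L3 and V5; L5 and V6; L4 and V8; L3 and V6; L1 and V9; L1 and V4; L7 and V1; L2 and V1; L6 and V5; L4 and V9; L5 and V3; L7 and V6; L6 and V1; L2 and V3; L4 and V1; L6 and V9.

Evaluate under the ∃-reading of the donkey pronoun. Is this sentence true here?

"it" takes "a volume" as antecedent — a donkey pronoun bound across the clause boundary.
Weak reading: every librarian l with some shelved-volume has at least one shelved-volume v such that scanned(l,v).
Per librarian: L1:✓  L2:✓  L3:✓  L4:✓  L5:✓  L6:✓  L7:✓
Every librarian in the restrictor has a witness.

True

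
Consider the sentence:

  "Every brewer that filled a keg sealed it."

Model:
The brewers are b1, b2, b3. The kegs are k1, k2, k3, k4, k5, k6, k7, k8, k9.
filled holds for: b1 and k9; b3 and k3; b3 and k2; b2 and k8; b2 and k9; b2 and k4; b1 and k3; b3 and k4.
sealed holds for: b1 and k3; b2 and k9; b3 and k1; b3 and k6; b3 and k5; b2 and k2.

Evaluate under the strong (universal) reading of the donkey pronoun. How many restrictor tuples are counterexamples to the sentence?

"it" takes "a keg" as antecedent — a donkey pronoun bound across the clause boundary.
Strong reading: for every (b,k) with filled(b,k), sealed(b,k).
Restrictor pairs: (b1,k3) ✓  (b1,k9) ✗  (b2,k4) ✗  (b2,k8) ✗  (b2,k9) ✓  (b3,k2) ✗  (b3,k3) ✗  (b3,k4) ✗
Counterexamples (restrictor pairs failing the scope): 6.

6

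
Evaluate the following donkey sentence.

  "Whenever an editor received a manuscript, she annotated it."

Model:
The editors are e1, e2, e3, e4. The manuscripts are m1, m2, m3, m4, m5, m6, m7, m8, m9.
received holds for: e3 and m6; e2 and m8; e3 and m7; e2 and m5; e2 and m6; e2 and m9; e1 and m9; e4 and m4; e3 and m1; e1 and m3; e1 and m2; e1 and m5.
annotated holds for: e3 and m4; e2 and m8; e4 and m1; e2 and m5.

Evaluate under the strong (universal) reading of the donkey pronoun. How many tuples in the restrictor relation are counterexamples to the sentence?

"it" takes "a manuscript" as antecedent — a donkey pronoun bound across the clause boundary.
Strong reading: for every (e,m) with received(e,m), annotated(e,m).
Restrictor pairs: (e1,m2) ✗  (e1,m3) ✗  (e1,m5) ✗  (e1,m9) ✗  (e2,m5) ✓  (e2,m6) ✗  (e2,m8) ✓  (e2,m9) ✗  (e3,m1) ✗  (e3,m6) ✗  (e3,m7) ✗  (e4,m4) ✗
Counterexamples (restrictor pairs failing the scope): 10.

10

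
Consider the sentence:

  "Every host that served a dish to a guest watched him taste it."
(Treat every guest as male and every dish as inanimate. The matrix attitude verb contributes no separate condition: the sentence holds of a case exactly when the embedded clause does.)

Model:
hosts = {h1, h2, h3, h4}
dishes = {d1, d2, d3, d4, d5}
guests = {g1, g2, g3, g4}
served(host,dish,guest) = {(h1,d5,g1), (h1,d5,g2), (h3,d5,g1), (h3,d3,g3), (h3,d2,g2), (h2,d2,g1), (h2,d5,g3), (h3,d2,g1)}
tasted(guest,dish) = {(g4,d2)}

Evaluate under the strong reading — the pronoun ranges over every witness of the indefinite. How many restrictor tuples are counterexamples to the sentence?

8

"him" takes "a guest" as antecedent and "it" takes "a dish"; both are donkey pronouns co-varying with the restrictor.
Strong reading: for every (h,d,g) with served(h,d,g), tasted(g,d).
Restrictor triples: (h1,d5,g1)→tasted(g1,d5) ✗  (h1,d5,g2)→tasted(g2,d5) ✗  (h2,d2,g1)→tasted(g1,d2) ✗  (h2,d5,g3)→tasted(g3,d5) ✗  (h3,d2,g1)→tasted(g1,d2) ✗  (h3,d2,g2)→tasted(g2,d2) ✗  (h3,d3,g3)→tasted(g3,d3) ✗  (h3,d5,g1)→tasted(g1,d5) ✗
Counterexamples (restrictor triples failing the scope): 8.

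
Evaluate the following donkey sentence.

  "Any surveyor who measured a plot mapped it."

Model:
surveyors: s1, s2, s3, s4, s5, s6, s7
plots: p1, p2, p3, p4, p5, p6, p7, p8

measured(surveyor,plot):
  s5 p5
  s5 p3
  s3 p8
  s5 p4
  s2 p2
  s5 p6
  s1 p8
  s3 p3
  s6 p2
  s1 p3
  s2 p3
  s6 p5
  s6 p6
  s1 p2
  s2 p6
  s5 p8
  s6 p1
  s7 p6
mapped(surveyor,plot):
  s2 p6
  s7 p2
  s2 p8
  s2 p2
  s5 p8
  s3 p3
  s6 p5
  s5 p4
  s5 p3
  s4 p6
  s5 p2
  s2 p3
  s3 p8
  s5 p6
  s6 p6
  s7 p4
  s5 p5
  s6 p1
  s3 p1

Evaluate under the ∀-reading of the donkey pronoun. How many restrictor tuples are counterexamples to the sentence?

"it" takes "a plot" as antecedent — a donkey pronoun bound across the clause boundary.
Strong reading: for every (s,p) with measured(s,p), mapped(s,p).
Restrictor pairs: (s1,p2) ✗  (s1,p3) ✗  (s1,p8) ✗  (s2,p2) ✓  (s2,p3) ✓  (s2,p6) ✓  (s3,p3) ✓  (s3,p8) ✓  (s5,p3) ✓  (s5,p4) ✓  (s5,p5) ✓  (s5,p6) ✓  (s5,p8) ✓  (s6,p1) ✓  (s6,p2) ✗  (s6,p5) ✓  (s6,p6) ✓  (s7,p6) ✗
Counterexamples (restrictor pairs failing the scope): 5.

5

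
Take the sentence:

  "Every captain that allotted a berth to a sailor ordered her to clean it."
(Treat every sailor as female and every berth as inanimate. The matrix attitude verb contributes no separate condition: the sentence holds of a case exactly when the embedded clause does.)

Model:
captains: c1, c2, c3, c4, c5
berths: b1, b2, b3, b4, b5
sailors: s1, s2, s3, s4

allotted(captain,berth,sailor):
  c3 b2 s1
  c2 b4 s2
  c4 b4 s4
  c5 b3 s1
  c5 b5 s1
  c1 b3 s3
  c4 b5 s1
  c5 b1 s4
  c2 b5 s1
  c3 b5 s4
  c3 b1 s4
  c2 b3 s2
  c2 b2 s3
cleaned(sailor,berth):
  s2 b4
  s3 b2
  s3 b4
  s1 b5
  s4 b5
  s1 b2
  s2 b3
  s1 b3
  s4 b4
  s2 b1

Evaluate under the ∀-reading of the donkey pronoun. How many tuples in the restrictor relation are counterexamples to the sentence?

"her" takes "a sailor" as antecedent and "it" takes "a berth"; both are donkey pronouns co-varying with the restrictor.
Strong reading: for every (c,b,s) with allotted(c,b,s), cleaned(s,b).
Restrictor triples: (c1,b3,s3)→cleaned(s3,b3) ✗  (c2,b2,s3)→cleaned(s3,b2) ✓  (c2,b3,s2)→cleaned(s2,b3) ✓  (c2,b4,s2)→cleaned(s2,b4) ✓  (c2,b5,s1)→cleaned(s1,b5) ✓  (c3,b1,s4)→cleaned(s4,b1) ✗  (c3,b2,s1)→cleaned(s1,b2) ✓  (c3,b5,s4)→cleaned(s4,b5) ✓  (c4,b4,s4)→cleaned(s4,b4) ✓  (c4,b5,s1)→cleaned(s1,b5) ✓  (c5,b1,s4)→cleaned(s4,b1) ✗  (c5,b3,s1)→cleaned(s1,b3) ✓  (c5,b5,s1)→cleaned(s1,b5) ✓
Counterexamples (restrictor triples failing the scope): 3.

3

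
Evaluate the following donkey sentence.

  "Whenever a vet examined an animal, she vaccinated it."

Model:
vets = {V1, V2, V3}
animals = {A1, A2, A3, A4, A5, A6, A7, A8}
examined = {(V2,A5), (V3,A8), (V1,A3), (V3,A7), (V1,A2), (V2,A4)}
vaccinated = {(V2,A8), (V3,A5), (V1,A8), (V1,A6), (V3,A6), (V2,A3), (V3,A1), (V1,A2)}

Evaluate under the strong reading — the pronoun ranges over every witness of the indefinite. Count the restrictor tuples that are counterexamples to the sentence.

5

"it" takes "an animal" as antecedent — a donkey pronoun bound across the clause boundary.
Strong reading: for every (v,a) with examined(v,a), vaccinated(v,a).
Restrictor pairs: (V1,A2) ✓  (V1,A3) ✗  (V2,A4) ✗  (V2,A5) ✗  (V3,A7) ✗  (V3,A8) ✗
Counterexamples (restrictor pairs failing the scope): 5.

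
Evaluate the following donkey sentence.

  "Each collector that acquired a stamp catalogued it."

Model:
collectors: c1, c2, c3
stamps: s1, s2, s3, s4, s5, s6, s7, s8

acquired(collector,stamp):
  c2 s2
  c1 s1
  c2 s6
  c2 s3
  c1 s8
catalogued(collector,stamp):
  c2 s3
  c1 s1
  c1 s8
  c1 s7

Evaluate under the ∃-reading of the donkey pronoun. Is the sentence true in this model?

"it" takes "a stamp" as antecedent — a donkey pronoun bound across the clause boundary.
Weak reading: every collector c with some acquired-stamp has at least one acquired-stamp s such that catalogued(c,s).
Per collector: c1:✓  c2:✓
Every collector in the restrictor has a witness.

True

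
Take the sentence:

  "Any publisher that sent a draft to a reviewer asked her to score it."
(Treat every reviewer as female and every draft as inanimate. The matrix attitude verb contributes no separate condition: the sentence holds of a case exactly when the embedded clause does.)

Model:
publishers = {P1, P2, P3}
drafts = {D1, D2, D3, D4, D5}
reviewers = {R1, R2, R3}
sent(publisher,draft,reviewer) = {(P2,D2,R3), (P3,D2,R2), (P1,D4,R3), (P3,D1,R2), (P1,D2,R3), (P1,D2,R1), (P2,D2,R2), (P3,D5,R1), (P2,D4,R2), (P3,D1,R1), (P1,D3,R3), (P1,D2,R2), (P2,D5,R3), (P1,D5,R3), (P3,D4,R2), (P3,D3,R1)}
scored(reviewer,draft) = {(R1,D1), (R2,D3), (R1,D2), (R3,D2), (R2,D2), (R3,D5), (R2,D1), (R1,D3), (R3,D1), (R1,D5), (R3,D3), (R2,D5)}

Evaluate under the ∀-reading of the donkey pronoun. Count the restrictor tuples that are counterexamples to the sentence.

"her" takes "a reviewer" as antecedent and "it" takes "a draft"; both are donkey pronouns co-varying with the restrictor.
Strong reading: for every (p,d,r) with sent(p,d,r), scored(r,d).
Restrictor triples: (P1,D2,R1)→scored(R1,D2) ✓  (P1,D2,R2)→scored(R2,D2) ✓  (P1,D2,R3)→scored(R3,D2) ✓  (P1,D3,R3)→scored(R3,D3) ✓  (P1,D4,R3)→scored(R3,D4) ✗  (P1,D5,R3)→scored(R3,D5) ✓  (P2,D2,R2)→scored(R2,D2) ✓  (P2,D2,R3)→scored(R3,D2) ✓  (P2,D4,R2)→scored(R2,D4) ✗  (P2,D5,R3)→scored(R3,D5) ✓  (P3,D1,R1)→scored(R1,D1) ✓  (P3,D1,R2)→scored(R2,D1) ✓  (P3,D2,R2)→scored(R2,D2) ✓  (P3,D3,R1)→scored(R1,D3) ✓  (P3,D4,R2)→scored(R2,D4) ✗  (P3,D5,R1)→scored(R1,D5) ✓
Counterexamples (restrictor triples failing the scope): 3.

3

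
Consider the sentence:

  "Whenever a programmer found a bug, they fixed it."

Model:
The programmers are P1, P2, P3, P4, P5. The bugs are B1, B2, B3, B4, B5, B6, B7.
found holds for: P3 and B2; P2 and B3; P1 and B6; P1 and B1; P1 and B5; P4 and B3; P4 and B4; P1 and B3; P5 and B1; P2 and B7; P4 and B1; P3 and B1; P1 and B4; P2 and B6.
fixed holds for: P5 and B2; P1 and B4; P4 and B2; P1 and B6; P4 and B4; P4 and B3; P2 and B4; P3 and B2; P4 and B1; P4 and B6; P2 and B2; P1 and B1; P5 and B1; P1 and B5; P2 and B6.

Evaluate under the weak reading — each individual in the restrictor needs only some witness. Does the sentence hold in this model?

True

"it" takes "a bug" as antecedent — a donkey pronoun bound across the clause boundary.
Weak reading: every programmer p with some found-bug has at least one found-bug b such that fixed(p,b).
Per programmer: P1:✓  P2:✓  P3:✓  P4:✓  P5:✓
Every programmer in the restrictor has a witness.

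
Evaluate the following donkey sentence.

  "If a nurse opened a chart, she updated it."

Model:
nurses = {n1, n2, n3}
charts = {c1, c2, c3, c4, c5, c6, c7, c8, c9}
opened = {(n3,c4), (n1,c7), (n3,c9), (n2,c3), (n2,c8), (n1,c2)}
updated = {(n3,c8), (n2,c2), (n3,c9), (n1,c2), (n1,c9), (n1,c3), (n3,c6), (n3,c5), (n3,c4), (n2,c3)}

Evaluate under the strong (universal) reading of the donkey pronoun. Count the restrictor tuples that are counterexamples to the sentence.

2

"it" takes "a chart" as antecedent — a donkey pronoun bound across the clause boundary.
Strong reading: for every (n,c) with opened(n,c), updated(n,c).
Restrictor pairs: (n1,c2) ✓  (n1,c7) ✗  (n2,c3) ✓  (n2,c8) ✗  (n3,c4) ✓  (n3,c9) ✓
Counterexamples (restrictor pairs failing the scope): 2.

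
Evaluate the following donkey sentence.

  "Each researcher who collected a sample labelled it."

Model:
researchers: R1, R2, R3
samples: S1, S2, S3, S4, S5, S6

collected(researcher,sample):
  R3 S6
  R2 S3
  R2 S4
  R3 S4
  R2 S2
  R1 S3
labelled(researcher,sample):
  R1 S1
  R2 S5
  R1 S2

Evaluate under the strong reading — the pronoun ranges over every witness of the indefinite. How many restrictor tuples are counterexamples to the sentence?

"it" takes "a sample" as antecedent — a donkey pronoun bound across the clause boundary.
Strong reading: for every (r,s) with collected(r,s), labelled(r,s).
Restrictor pairs: (R1,S3) ✗  (R2,S2) ✗  (R2,S3) ✗  (R2,S4) ✗  (R3,S4) ✗  (R3,S6) ✗
Counterexamples (restrictor pairs failing the scope): 6.

6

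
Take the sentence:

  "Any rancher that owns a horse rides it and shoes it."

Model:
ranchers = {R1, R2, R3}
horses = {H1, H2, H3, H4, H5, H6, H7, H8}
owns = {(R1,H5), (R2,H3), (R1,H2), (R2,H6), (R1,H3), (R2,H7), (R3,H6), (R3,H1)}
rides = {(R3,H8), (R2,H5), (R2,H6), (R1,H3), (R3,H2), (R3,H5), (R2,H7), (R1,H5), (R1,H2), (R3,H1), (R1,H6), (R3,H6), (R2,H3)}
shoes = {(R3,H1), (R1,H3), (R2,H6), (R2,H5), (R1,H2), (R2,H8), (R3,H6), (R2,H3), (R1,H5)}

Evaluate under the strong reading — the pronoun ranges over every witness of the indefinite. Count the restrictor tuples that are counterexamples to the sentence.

"it" takes "a horse" as antecedent — a donkey pronoun bound across the clause boundary.
Strong reading: for every (r,h) with owns(r,h), rides(r,h) ∧ shoes(r,h).
Restrictor pairs: (R1,H2) ✓  (R1,H3) ✓  (R1,H5) ✓  (R2,H3) ✓  (R2,H6) ✓  (R2,H7) ✗  (R3,H1) ✓  (R3,H6) ✓
Counterexamples (restrictor pairs failing the scope): 1.

1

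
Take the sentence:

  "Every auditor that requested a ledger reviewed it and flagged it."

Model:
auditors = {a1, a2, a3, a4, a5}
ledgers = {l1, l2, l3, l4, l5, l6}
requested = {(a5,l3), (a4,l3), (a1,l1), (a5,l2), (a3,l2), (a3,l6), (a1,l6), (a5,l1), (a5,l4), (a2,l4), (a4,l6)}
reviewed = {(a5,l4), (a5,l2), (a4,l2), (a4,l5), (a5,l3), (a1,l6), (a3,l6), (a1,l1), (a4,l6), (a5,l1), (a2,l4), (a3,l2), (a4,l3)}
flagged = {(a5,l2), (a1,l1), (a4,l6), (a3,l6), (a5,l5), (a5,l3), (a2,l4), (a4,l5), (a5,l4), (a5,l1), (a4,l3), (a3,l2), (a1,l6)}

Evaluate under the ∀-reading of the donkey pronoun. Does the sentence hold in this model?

"it" takes "a ledger" as antecedent — a donkey pronoun bound across the clause boundary.
Strong reading: for every (a,l) with requested(a,l), reviewed(a,l) ∧ flagged(a,l).
Restrictor pairs: (a1,l1) ✓  (a1,l6) ✓  (a2,l4) ✓  (a3,l2) ✓  (a3,l6) ✓  (a4,l3) ✓  (a4,l6) ✓  (a5,l1) ✓  (a5,l2) ✓  (a5,l3) ✓  (a5,l4) ✓
Every restrictor pair satisfies the scope.

True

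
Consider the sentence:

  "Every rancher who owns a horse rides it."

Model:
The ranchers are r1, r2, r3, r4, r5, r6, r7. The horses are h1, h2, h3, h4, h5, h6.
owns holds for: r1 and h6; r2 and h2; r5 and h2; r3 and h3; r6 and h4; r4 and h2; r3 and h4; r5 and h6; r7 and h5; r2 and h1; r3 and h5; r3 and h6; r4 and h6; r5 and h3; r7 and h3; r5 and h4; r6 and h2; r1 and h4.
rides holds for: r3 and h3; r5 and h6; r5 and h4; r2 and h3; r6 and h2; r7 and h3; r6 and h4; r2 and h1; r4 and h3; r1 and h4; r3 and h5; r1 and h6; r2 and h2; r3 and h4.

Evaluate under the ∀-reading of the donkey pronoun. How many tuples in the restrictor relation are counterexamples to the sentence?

"it" takes "a horse" as antecedent — a donkey pronoun bound across the clause boundary.
Strong reading: for every (r,h) with owns(r,h), rides(r,h).
Restrictor pairs: (r1,h4) ✓  (r1,h6) ✓  (r2,h1) ✓  (r2,h2) ✓  (r3,h3) ✓  (r3,h4) ✓  (r3,h5) ✓  (r3,h6) ✗  (r4,h2) ✗  (r4,h6) ✗  (r5,h2) ✗  (r5,h3) ✗  (r5,h4) ✓  (r5,h6) ✓  (r6,h2) ✓  (r6,h4) ✓  (r7,h3) ✓  (r7,h5) ✗
Counterexamples (restrictor pairs failing the scope): 6.

6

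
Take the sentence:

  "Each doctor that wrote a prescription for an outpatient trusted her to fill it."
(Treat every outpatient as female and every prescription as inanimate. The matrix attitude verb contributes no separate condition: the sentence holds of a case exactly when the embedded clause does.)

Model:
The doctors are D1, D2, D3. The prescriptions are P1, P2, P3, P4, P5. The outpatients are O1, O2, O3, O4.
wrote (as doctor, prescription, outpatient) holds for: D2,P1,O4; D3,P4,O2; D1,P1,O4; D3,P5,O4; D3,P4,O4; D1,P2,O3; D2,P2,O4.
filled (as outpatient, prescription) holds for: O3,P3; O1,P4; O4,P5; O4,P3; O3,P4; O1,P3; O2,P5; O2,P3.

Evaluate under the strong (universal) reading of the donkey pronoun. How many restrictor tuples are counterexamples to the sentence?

6

"her" takes "an outpatient" as antecedent and "it" takes "a prescription"; both are donkey pronouns co-varying with the restrictor.
Strong reading: for every (d,p,o) with wrote(d,p,o), filled(o,p).
Restrictor triples: (D1,P1,O4)→filled(O4,P1) ✗  (D1,P2,O3)→filled(O3,P2) ✗  (D2,P1,O4)→filled(O4,P1) ✗  (D2,P2,O4)→filled(O4,P2) ✗  (D3,P4,O2)→filled(O2,P4) ✗  (D3,P4,O4)→filled(O4,P4) ✗  (D3,P5,O4)→filled(O4,P5) ✓
Counterexamples (restrictor triples failing the scope): 6.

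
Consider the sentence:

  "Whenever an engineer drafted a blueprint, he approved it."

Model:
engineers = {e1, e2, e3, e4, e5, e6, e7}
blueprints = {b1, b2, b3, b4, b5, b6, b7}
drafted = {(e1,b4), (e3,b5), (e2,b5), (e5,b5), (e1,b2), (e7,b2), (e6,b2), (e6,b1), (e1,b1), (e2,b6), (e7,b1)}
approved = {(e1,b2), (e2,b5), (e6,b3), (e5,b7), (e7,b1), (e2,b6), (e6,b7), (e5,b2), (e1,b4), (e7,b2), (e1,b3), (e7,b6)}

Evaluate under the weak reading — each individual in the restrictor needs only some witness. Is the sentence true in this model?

"it" takes "a blueprint" as antecedent — a donkey pronoun bound across the clause boundary.
Weak reading: every engineer e with some drafted-blueprint has at least one drafted-blueprint b such that approved(e,b).
Per engineer: e1:✓  e2:✓  e3:✗  e5:✗  e6:✗  e7:✓
e3 has no witness among its drafted-blueprints.

False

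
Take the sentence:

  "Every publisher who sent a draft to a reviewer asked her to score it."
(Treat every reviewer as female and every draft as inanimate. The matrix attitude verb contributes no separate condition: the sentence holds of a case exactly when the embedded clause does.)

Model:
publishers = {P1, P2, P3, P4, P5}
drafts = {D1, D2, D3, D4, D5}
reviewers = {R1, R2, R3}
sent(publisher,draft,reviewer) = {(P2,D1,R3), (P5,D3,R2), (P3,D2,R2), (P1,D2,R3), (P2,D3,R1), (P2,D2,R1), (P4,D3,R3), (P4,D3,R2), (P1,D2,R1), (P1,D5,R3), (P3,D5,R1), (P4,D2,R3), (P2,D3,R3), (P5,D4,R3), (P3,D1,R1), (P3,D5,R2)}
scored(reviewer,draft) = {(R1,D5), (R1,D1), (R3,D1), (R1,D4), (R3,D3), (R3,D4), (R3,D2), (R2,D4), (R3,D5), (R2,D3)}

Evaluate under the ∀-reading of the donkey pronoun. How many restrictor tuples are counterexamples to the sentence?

5

"her" takes "a reviewer" as antecedent and "it" takes "a draft"; both are donkey pronouns co-varying with the restrictor.
Strong reading: for every (p,d,r) with sent(p,d,r), scored(r,d).
Restrictor triples: (P1,D2,R1)→scored(R1,D2) ✗  (P1,D2,R3)→scored(R3,D2) ✓  (P1,D5,R3)→scored(R3,D5) ✓  (P2,D1,R3)→scored(R3,D1) ✓  (P2,D2,R1)→scored(R1,D2) ✗  (P2,D3,R1)→scored(R1,D3) ✗  (P2,D3,R3)→scored(R3,D3) ✓  (P3,D1,R1)→scored(R1,D1) ✓  (P3,D2,R2)→scored(R2,D2) ✗  (P3,D5,R1)→scored(R1,D5) ✓  (P3,D5,R2)→scored(R2,D5) ✗  (P4,D2,R3)→scored(R3,D2) ✓  (P4,D3,R2)→scored(R2,D3) ✓  (P4,D3,R3)→scored(R3,D3) ✓  (P5,D3,R2)→scored(R2,D3) ✓  (P5,D4,R3)→scored(R3,D4) ✓
Counterexamples (restrictor triples failing the scope): 5.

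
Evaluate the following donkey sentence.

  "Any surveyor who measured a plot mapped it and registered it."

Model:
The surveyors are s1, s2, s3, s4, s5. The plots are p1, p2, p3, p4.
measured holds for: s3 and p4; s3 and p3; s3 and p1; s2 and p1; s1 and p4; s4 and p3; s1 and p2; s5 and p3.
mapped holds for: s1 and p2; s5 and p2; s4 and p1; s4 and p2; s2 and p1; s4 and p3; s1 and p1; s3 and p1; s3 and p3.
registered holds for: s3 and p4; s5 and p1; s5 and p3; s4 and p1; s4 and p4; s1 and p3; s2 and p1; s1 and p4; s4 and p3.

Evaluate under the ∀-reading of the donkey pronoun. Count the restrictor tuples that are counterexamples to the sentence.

"it" takes "a plot" as antecedent — a donkey pronoun bound across the clause boundary.
Strong reading: for every (s,p) with measured(s,p), mapped(s,p) ∧ registered(s,p).
Restrictor pairs: (s1,p2) ✗  (s1,p4) ✗  (s2,p1) ✓  (s3,p1) ✗  (s3,p3) ✗  (s3,p4) ✗  (s4,p3) ✓  (s5,p3) ✗
Counterexamples (restrictor pairs failing the scope): 6.

6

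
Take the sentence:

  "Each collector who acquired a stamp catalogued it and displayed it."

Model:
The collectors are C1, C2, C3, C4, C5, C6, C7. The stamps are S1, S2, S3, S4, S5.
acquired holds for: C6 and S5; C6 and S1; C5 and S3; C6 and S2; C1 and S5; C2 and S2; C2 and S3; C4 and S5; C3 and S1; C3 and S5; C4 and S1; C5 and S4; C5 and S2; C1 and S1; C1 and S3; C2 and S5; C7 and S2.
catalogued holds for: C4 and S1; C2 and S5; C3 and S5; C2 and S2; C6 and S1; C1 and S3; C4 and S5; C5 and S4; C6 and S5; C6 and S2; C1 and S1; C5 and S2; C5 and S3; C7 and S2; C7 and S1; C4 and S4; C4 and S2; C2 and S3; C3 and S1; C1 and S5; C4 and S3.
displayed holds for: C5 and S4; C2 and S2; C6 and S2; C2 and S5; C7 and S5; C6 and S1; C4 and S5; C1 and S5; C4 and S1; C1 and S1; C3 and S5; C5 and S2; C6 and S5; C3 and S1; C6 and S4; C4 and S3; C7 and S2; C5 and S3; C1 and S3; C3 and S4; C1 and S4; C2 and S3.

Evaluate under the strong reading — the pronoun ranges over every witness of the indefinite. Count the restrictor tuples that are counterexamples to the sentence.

0

"it" takes "a stamp" as antecedent — a donkey pronoun bound across the clause boundary.
Strong reading: for every (c,s) with acquired(c,s), catalogued(c,s) ∧ displayed(c,s).
Restrictor pairs: (C1,S1) ✓  (C1,S3) ✓  (C1,S5) ✓  (C2,S2) ✓  (C2,S3) ✓  (C2,S5) ✓  (C3,S1) ✓  (C3,S5) ✓  (C4,S1) ✓  (C4,S5) ✓  (C5,S2) ✓  (C5,S3) ✓  (C5,S4) ✓  (C6,S1) ✓  (C6,S2) ✓  (C6,S5) ✓  (C7,S2) ✓
Counterexamples (restrictor pairs failing the scope): 0.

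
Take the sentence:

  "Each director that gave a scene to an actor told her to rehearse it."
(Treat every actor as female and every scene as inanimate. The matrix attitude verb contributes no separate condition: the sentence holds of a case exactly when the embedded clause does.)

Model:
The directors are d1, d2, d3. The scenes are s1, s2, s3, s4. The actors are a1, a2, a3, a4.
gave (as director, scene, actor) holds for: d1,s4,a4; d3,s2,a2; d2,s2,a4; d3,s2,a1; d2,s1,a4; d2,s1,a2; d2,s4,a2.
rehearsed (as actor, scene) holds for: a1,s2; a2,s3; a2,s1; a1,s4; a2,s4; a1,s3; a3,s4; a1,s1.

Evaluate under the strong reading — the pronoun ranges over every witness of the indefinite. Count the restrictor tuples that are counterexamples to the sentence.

4

"her" takes "an actor" as antecedent and "it" takes "a scene"; both are donkey pronouns co-varying with the restrictor.
Strong reading: for every (d,s,a) with gave(d,s,a), rehearsed(a,s).
Restrictor triples: (d1,s4,a4)→rehearsed(a4,s4) ✗  (d2,s1,a2)→rehearsed(a2,s1) ✓  (d2,s1,a4)→rehearsed(a4,s1) ✗  (d2,s2,a4)→rehearsed(a4,s2) ✗  (d2,s4,a2)→rehearsed(a2,s4) ✓  (d3,s2,a1)→rehearsed(a1,s2) ✓  (d3,s2,a2)→rehearsed(a2,s2) ✗
Counterexamples (restrictor triples failing the scope): 4.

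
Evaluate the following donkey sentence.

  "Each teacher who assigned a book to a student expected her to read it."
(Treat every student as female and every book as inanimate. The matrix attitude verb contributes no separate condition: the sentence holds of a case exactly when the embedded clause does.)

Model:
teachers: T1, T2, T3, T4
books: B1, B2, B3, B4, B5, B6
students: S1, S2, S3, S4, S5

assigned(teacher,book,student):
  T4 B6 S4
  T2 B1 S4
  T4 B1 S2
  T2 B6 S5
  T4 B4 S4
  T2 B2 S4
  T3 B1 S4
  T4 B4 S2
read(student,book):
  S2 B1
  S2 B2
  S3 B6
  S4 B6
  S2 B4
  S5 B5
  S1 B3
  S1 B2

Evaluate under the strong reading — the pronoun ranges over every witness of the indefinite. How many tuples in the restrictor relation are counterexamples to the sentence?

5

"her" takes "a student" as antecedent and "it" takes "a book"; both are donkey pronouns co-varying with the restrictor.
Strong reading: for every (t,b,s) with assigned(t,b,s), read(s,b).
Restrictor triples: (T2,B1,S4)→read(S4,B1) ✗  (T2,B2,S4)→read(S4,B2) ✗  (T2,B6,S5)→read(S5,B6) ✗  (T3,B1,S4)→read(S4,B1) ✗  (T4,B1,S2)→read(S2,B1) ✓  (T4,B4,S2)→read(S2,B4) ✓  (T4,B4,S4)→read(S4,B4) ✗  (T4,B6,S4)→read(S4,B6) ✓
Counterexamples (restrictor triples failing the scope): 5.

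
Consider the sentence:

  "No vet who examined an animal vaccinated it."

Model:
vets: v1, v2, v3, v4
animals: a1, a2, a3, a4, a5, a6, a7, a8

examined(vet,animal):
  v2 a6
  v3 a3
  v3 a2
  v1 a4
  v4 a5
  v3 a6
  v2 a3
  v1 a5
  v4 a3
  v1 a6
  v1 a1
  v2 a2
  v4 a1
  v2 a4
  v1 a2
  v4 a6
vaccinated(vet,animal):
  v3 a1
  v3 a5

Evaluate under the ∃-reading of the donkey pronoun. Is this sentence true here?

True

"it" takes "an animal" as antecedent — a donkey pronoun bound across the clause boundary.
Truth condition: for no (v,a) with examined(v,a) does vaccinated(v,a) hold.
Restrictor pairs — does the scope hold? (v1,a1):fails  (v1,a2):fails  (v1,a4):fails  (v1,a5):fails  (v1,a6):fails  (v2,a2):fails  (v2,a3):fails  (v2,a4):fails  (v2,a6):fails  (v3,a2):fails  (v3,a3):fails  (v3,a6):fails  (v4,a1):fails  (v4,a3):fails  (v4,a5):fails  (v4,a6):fails
Scope holds for no restrictor pair, so the sentence is true.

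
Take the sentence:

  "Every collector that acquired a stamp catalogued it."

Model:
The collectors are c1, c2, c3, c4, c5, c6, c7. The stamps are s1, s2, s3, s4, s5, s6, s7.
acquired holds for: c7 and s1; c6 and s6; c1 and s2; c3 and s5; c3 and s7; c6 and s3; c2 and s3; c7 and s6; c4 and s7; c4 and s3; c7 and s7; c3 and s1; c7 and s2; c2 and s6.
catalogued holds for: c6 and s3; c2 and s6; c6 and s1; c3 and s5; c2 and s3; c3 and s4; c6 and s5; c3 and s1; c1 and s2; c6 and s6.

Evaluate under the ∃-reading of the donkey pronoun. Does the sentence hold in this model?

"it" takes "a stamp" as antecedent — a donkey pronoun bound across the clause boundary.
Weak reading: every collector c with some acquired-stamp has at least one acquired-stamp s such that catalogued(c,s).
Per collector: c1:✓  c2:✓  c3:✓  c4:✗  c6:✓  c7:✗
c4 has no witness among its acquired-stamps.

False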